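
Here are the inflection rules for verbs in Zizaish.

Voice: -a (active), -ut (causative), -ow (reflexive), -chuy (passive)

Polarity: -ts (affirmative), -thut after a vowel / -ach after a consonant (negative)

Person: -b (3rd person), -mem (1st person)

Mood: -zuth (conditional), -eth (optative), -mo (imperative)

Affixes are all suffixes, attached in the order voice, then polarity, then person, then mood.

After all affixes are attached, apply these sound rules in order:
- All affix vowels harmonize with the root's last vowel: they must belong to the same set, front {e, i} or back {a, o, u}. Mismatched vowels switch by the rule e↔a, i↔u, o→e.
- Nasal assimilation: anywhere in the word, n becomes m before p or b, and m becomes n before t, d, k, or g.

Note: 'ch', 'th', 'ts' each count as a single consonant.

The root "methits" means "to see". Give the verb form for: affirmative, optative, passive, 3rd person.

methitschiytsbeth

Attach voice passive -chuy → methitschuy.
Attach polarity affirmative -ts → methitschuyts.
Attach person 3rd person -b → methitschuytsb.
Attach mood optative -eth → methitschuytsbeth.
Apply vowel harmony: methitschuytsbeth → methitschiytsbeth.
Nasal assimilation: no change.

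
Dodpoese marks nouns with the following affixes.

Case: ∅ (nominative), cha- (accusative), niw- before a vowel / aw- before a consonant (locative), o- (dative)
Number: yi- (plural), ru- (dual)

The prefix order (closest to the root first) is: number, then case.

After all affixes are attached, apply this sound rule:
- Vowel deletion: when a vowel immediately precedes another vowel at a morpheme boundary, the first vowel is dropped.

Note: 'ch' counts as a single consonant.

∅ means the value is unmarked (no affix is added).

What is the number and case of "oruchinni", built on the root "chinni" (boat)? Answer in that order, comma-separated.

dual, dative

Segment: o-ru-chinni.
number: ru- → dual.
case: o- → dative.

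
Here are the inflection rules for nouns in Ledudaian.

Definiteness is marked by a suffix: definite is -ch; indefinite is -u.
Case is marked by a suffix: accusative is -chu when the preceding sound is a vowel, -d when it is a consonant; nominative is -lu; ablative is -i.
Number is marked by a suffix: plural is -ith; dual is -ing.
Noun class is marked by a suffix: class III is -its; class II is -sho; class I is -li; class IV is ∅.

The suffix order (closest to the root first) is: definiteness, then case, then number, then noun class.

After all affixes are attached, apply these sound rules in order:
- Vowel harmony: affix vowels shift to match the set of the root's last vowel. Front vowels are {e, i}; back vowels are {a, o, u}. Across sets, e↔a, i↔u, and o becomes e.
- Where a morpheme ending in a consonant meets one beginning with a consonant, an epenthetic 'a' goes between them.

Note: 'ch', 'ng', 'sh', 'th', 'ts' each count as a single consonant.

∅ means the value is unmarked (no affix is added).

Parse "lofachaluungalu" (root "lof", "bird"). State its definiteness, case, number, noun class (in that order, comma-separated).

definite, nominative, dual, class I

Segment: lof-ch-lu-ing-li.
definiteness: -ch → definite.
case: -lu → nominative.
number: -ing → dual.
noun class: -li → class I.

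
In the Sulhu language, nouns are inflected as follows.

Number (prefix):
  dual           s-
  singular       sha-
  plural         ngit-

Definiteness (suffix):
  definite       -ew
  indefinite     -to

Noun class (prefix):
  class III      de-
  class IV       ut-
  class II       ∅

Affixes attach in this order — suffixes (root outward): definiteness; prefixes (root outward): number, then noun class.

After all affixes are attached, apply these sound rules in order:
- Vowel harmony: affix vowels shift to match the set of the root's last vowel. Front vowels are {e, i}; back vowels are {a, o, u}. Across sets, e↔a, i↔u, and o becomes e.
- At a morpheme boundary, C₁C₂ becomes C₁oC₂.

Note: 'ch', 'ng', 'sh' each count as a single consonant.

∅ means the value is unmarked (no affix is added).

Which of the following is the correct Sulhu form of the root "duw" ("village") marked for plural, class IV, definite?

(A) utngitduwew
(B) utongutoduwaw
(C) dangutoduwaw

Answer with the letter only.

B

Attach number plural ngit- → ngitduw.
Attach noun class class IV ut- → utngitduw.
Attach definiteness definite -ew → utngitduwew.
Apply vowel harmony: utngitduwew → utngutduwaw.
Apply epenthesis: utngutduwaw → utongutoduwaw.
So the correct form is utongutoduwaw, option (B).
(A) utngitduwew is wrong: it fails to apply the sound rule(s).
(C) dangutoduwaw is wrong: it uses class III instead of class IV for noun class.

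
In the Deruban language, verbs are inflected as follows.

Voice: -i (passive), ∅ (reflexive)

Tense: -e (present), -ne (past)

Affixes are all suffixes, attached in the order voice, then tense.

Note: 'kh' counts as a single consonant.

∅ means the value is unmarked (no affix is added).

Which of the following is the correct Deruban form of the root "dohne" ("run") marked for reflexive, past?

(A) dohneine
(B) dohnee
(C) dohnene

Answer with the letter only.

voice = reflexive: zero marking, form stays dohne.
Attach tense past -ne → dohnene.
So the correct form is dohnene, option (C).
(A) dohneine is wrong: it uses passive instead of reflexive for voice.
(B) dohnee is wrong: it uses present instead of past for tense.

C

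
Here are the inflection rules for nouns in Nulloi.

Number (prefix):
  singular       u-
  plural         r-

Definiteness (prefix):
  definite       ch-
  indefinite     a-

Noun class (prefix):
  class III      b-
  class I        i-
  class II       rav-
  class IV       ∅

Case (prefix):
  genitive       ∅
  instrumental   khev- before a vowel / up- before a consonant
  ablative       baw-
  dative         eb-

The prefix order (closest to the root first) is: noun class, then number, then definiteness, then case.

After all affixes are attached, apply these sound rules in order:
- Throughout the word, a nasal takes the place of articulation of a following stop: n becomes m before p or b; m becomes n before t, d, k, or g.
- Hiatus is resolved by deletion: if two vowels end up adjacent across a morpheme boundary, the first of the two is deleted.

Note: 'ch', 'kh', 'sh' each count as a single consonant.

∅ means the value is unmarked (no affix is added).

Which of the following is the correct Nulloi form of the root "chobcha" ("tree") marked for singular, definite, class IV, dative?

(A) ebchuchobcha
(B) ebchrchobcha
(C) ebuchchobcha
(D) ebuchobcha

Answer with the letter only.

A

noun class = class IV: zero marking, form stays chobcha.
Attach number singular u- → uchobcha.
Attach definiteness definite ch- → chuchobcha.
Attach case dative eb- → ebchuchobcha.
Nasal assimilation: no change.
Vowel deletion: no change.
So the correct form is ebchuchobcha, option (A).
(C) ebuchchobcha is wrong: it has the affixes in the wrong order.
(D) ebuchobcha is wrong: it uses indefinite instead of definite for definiteness.
(B) ebchrchobcha is wrong: it uses plural instead of singular for number.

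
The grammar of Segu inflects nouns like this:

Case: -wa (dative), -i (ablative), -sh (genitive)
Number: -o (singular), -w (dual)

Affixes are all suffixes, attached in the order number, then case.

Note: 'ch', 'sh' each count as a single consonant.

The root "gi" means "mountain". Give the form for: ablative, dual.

giwi

Attach number dual -w → giw.
Attach case ablative -i → giwi.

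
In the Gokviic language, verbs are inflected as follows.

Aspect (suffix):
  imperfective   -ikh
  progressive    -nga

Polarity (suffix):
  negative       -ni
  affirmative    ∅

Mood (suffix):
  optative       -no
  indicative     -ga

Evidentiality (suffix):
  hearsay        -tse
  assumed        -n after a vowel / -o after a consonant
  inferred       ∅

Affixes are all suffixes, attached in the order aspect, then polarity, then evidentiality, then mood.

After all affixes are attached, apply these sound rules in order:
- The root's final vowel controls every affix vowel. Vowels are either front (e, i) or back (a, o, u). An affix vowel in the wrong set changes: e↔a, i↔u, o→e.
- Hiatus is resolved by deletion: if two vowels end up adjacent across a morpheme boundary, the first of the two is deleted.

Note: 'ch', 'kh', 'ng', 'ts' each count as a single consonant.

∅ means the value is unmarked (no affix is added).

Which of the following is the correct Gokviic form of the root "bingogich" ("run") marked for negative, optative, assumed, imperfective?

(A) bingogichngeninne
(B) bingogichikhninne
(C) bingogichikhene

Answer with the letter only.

B

Attach aspect imperfective -ikh → bingogichikh.
Attach polarity negative -ni → bingogichikhni.
Attach evidentiality assumed -n (after vowel 'i') → bingogichikhnin.
Attach mood optative -no → bingogichikhninno.
Apply vowel harmony: bingogichikhninno → bingogichikhninne.
Vowel deletion: no change.
So the correct form is bingogichikhninne, option (B).
(C) bingogichikhene is wrong: it uses affirmative instead of negative for polarity.
(A) bingogichngeninne is wrong: it uses progressive instead of imperfective for aspect.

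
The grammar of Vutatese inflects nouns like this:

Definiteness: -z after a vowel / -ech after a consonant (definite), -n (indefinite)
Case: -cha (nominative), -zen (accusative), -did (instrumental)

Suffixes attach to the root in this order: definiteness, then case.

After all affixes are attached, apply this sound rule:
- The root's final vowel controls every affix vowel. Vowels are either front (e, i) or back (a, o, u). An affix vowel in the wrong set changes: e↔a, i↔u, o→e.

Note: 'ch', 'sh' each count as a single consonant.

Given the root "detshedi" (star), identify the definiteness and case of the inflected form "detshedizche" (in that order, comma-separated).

definite, nominative

Segment: detshedi-z-cha.
definiteness: -z/ech → definite.
case: -cha → nominative.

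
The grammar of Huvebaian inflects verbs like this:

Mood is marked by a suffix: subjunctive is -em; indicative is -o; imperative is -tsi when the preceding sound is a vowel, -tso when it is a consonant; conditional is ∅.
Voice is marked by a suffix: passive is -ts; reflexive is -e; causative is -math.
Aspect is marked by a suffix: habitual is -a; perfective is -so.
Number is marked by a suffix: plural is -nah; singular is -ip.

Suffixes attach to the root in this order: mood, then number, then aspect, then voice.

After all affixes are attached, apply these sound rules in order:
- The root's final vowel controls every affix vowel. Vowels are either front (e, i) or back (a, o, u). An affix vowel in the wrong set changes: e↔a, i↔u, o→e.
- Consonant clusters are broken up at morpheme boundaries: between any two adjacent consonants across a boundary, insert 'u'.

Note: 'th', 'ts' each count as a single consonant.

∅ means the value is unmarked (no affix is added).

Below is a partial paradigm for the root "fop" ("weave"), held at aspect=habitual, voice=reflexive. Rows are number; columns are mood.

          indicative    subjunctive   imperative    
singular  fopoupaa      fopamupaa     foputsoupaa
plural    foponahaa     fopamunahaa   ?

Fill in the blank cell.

Attach mood imperative -tso (after consonant 'p') → foptso.
Attach number plural -nah → foptsonah.
Attach aspect habitual -a → foptsonaha.
Attach voice reflexive -e → foptsonahae.
Apply vowel harmony: foptsonahae → foptsonahaa.
Apply epenthesis: foptsonahaa → foputsonahaa.

foputsonahaa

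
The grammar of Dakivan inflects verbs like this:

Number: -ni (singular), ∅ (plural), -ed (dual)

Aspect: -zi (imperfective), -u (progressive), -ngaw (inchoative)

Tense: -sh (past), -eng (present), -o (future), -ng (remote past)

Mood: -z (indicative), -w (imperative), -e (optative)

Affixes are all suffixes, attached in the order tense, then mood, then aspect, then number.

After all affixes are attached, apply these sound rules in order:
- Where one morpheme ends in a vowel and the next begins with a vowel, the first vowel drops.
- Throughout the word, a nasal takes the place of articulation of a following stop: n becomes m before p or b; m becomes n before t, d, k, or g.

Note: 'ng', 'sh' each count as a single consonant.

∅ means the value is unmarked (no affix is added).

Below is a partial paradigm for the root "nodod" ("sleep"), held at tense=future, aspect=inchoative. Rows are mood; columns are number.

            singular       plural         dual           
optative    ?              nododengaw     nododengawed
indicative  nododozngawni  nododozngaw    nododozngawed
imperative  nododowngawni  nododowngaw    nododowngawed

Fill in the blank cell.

nododengawni

Attach tense future -o → nododo.
Attach mood optative -e → nododoe.
Attach aspect inchoative -ngaw → nododoengaw.
Attach number singular -ni → nododoengawni.
Apply vowel deletion: nododoengawni → nododengawni.
Nasal assimilation: no change.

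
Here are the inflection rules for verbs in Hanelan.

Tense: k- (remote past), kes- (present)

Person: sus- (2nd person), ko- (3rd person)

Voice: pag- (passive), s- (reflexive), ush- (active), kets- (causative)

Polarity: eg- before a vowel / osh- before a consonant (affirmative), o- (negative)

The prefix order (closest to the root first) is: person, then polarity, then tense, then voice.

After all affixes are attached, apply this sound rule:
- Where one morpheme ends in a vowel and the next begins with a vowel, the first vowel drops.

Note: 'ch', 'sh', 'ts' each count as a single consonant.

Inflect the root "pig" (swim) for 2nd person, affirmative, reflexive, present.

skesoshsuspig

Attach person 2nd person sus- → suspig.
Attach polarity affirmative osh- (before consonant 's') → oshsuspig.
Attach tense present kes- → kesoshsuspig.
Attach voice reflexive s- → skesoshsuspig.
Vowel deletion: no change.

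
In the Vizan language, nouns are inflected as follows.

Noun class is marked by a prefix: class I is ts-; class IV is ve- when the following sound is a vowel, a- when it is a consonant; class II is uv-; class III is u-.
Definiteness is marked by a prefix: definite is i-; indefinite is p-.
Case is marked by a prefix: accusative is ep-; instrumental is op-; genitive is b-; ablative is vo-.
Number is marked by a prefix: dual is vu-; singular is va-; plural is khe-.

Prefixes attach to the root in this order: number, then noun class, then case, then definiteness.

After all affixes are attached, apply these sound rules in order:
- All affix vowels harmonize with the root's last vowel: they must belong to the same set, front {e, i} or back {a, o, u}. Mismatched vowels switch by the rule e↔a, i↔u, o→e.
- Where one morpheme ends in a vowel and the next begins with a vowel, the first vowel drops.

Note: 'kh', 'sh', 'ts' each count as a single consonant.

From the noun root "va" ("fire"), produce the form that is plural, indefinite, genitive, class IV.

Attach number plural khe- → kheva.
Attach noun class class IV a- (before consonant 'kh') → akheva.
Attach case genitive b- → bakheva.
Attach definiteness indefinite p- → pbakheva.
Apply vowel harmony: pbakheva → pbakhava.
Vowel deletion: no change.

pbakhava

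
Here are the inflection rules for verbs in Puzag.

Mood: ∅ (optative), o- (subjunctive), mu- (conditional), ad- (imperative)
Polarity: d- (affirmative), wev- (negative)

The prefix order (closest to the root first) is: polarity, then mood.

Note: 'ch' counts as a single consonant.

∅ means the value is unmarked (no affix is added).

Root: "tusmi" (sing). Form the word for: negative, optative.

Attach polarity negative wev- → wevtusmi.
mood = optative: zero marking, form stays wevtusmi.

wevtusmi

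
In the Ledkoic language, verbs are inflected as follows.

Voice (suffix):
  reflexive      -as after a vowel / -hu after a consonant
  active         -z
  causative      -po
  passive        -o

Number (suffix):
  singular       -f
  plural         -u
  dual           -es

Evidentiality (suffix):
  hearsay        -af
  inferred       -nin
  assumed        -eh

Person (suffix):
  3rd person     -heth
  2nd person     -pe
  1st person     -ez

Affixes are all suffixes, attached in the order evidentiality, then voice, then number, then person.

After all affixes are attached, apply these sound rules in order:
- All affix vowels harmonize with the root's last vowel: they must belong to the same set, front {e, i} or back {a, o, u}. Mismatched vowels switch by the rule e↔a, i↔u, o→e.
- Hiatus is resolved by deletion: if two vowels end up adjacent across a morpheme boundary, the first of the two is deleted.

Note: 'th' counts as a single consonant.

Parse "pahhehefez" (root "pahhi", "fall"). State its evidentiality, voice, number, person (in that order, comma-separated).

assumed, passive, singular, 1st person

Segment: pahhi-eh-o-f-ez.
evidentiality: -eh → assumed.
voice: -o → passive.
number: -f → singular.
person: -ez → 1st person.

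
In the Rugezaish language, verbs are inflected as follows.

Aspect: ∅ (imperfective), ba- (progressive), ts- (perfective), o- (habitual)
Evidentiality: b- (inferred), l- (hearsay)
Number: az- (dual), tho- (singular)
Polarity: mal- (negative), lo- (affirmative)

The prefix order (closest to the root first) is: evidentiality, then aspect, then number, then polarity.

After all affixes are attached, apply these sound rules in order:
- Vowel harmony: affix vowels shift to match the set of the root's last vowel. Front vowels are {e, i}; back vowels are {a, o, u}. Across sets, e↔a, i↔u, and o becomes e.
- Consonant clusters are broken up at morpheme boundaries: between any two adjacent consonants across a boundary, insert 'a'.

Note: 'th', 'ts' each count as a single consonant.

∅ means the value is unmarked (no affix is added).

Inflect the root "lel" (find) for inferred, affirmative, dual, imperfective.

Attach evidentiality inferred b- → blel.
aspect = imperfective: zero marking, form stays blel.
Attach number dual az- → azblel.
Attach polarity affirmative lo- → loazblel.
Apply vowel harmony: loazblel → leezblel.
Apply epenthesis: leezblel → leezabalel.

leezabalel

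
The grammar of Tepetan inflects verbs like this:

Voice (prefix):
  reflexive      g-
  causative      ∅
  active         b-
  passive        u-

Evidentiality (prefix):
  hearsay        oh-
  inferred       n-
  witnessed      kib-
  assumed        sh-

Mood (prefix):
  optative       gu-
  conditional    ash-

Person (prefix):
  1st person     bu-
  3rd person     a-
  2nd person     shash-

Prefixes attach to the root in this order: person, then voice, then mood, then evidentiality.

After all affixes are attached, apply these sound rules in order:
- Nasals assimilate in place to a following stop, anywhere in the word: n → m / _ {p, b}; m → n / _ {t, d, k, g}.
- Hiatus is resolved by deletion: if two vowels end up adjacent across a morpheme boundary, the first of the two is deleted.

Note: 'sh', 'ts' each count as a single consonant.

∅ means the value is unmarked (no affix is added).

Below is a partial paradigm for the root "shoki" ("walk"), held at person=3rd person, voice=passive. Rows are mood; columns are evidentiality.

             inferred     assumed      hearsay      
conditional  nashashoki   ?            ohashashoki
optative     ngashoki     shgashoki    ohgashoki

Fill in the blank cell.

shashashoki

Attach person 3rd person a- → ashoki.
Attach voice passive u- → uashoki.
Attach mood conditional ash- → ashuashoki.
Attach evidentiality assumed sh- → shashuashoki.
Nasal assimilation: no change.
Apply vowel deletion: shashuashoki → shashashoki.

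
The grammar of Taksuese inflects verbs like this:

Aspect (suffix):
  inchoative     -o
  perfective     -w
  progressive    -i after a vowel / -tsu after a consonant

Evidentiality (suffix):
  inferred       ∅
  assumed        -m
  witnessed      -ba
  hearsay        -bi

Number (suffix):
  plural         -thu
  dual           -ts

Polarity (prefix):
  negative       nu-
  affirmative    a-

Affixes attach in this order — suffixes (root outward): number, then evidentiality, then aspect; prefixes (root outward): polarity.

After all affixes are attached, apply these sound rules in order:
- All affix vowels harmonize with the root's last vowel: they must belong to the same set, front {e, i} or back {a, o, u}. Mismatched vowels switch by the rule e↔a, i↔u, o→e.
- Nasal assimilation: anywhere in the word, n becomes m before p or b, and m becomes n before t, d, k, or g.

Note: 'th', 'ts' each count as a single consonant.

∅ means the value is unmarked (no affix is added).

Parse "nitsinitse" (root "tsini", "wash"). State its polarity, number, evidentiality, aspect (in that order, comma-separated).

Segment: nu-tsini-ts-o.
polarity: nu- → negative.
number: -ts → dual.
evidentiality: ∅ → inferred.
aspect: -o → inchoative.

negative, dual, inferred, inchoative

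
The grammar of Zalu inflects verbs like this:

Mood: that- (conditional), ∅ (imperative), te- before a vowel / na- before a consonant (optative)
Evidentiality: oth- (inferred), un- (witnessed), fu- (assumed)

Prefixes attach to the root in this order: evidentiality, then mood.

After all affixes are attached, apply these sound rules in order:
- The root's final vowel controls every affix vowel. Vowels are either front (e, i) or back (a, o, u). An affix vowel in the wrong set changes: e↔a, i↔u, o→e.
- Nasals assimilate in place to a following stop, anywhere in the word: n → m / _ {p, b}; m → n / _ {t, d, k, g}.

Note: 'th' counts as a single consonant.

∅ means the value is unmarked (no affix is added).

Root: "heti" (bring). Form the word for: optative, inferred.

teethheti

Attach evidentiality inferred oth- → othheti.
Attach mood optative te- (before vowel 'o') → teothheti.
Apply vowel harmony: teothheti → teethheti.
Nasal assimilation: no change.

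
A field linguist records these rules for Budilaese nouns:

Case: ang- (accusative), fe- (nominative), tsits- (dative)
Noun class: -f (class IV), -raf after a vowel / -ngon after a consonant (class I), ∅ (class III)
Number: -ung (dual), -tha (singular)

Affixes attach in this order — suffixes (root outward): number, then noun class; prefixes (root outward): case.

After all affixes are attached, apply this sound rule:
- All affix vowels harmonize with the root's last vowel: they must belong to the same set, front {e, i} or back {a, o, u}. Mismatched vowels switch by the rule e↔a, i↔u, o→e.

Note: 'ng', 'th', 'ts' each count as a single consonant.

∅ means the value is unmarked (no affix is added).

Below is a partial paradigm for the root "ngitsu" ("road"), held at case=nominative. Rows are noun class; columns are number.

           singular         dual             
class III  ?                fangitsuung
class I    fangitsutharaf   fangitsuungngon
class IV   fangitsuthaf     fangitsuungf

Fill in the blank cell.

Attach number singular -tha → ngitsutha.
Attach case nominative fe- → fengitsutha.
noun class = class III: zero marking, form stays fengitsutha.
Apply vowel harmony: fengitsutha → fangitsutha.

fangitsutha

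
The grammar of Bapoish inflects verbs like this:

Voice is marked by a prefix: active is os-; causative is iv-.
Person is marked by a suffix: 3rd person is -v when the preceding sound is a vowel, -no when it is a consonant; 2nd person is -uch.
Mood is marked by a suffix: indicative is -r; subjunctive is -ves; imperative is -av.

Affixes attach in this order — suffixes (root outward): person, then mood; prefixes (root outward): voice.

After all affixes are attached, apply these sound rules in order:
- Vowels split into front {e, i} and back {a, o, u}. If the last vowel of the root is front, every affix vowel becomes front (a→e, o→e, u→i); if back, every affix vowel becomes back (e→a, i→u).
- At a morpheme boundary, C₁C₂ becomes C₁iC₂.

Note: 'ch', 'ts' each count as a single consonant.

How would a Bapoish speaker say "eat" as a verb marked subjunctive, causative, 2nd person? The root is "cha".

uvichauchivas

Attach voice causative iv- → ivcha.
Attach person 2nd person -uch → ivchauch.
Attach mood subjunctive -ves → ivchauchves.
Apply vowel harmony: ivchauchves → uvchauchvas.
Apply epenthesis: uvchauchvas → uvichauchivas.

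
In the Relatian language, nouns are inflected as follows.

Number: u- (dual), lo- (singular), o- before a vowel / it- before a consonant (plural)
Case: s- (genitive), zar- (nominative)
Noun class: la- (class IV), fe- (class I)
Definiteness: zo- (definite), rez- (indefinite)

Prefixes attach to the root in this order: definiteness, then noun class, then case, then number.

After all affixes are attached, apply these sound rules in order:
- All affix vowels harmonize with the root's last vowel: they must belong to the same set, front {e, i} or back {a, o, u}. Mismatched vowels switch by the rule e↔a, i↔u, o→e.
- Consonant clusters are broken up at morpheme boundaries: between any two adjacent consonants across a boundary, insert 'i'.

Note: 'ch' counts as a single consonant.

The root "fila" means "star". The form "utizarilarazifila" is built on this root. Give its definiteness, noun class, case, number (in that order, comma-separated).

Segment: it-zar-la-rez-fila.
definiteness: rez- → indefinite.
noun class: la- → class IV.
case: zar- → nominative.
number: o/it- → plural.

indefinite, class IV, nominative, plural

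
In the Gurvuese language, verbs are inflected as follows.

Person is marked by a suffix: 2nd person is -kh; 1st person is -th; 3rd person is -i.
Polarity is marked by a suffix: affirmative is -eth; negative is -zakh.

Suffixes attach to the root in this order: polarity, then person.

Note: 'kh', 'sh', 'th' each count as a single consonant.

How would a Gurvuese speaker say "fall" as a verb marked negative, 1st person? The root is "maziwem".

Attach polarity negative -zakh → maziwemzakh.
Attach person 1st person -th → maziwemzakhth.

maziwemzakhth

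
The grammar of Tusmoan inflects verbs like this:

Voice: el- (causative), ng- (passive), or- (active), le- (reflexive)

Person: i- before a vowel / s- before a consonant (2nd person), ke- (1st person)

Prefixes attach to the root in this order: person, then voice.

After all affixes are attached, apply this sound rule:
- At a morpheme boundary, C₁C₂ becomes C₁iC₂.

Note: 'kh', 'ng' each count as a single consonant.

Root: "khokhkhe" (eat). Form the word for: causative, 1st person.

Attach person 1st person ke- → kekhokhkhe.
Attach voice causative el- → elkekhokhkhe.
Apply epenthesis: elkekhokhkhe → elikekhokhkhe.

elikekhokhkhe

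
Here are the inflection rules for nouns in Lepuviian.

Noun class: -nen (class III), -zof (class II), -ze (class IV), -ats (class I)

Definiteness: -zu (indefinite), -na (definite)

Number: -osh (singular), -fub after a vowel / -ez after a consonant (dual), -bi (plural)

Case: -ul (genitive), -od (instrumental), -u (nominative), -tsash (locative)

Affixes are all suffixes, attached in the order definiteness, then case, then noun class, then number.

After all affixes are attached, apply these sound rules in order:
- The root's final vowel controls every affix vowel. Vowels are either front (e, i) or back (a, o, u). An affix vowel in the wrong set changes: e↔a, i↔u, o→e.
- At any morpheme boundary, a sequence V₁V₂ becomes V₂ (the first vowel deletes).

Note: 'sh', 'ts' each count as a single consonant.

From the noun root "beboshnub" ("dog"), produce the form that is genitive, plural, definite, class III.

Attach definiteness definite -na → beboshnubna.
Attach case genitive -ul → beboshnubnaul.
Attach noun class class III -nen → beboshnubnaulnen.
Attach number plural -bi → beboshnubnaulnenbi.
Apply vowel harmony: beboshnubnaulnenbi → beboshnubnaulnanbu.
Apply vowel deletion: beboshnubnaulnanbu → beboshnubnulnanbu.

beboshnubnulnanbu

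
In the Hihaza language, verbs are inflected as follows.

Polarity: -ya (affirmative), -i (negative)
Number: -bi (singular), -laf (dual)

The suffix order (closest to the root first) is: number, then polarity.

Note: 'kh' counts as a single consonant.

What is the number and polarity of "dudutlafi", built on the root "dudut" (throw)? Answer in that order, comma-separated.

Segment: dudut-laf-i.
number: -laf → dual.
polarity: -i → negative.

dual, negative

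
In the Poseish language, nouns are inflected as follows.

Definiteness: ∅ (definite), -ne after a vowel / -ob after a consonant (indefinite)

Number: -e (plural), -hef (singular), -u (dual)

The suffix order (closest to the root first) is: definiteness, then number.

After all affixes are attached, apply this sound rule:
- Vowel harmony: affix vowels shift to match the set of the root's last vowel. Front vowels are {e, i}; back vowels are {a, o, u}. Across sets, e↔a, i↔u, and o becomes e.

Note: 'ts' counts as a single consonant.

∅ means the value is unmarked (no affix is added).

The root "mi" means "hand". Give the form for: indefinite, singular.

minehef

Attach definiteness indefinite -ne (after vowel 'i') → mine.
Attach number singular -hef → minehef.
Vowel harmony: no change.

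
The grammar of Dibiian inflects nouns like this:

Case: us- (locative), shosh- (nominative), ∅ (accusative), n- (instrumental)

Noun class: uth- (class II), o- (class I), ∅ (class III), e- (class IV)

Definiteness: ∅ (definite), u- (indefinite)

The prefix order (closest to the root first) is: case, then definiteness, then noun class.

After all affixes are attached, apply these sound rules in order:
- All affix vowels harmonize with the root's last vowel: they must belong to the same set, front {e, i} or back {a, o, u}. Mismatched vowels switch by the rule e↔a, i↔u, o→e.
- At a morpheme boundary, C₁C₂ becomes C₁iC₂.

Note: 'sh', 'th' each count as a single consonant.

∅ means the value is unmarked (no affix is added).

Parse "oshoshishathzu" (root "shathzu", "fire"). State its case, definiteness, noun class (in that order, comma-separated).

Segment: o-shosh-shathzu.
case: shosh- → nominative.
definiteness: ∅ → definite.
noun class: o- → class I.

nominative, definite, class I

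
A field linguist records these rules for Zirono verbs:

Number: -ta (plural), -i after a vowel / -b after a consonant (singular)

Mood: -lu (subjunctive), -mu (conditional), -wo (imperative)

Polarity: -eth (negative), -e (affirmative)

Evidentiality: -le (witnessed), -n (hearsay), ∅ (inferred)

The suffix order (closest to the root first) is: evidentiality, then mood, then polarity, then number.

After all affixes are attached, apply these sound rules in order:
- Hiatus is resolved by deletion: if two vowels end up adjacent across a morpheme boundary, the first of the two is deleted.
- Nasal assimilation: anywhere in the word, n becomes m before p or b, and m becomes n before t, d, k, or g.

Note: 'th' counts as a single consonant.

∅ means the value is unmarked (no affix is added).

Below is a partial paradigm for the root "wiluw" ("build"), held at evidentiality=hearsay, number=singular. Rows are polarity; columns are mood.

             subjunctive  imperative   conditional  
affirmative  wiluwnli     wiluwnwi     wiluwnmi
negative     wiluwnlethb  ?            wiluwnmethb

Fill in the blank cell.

Attach evidentiality hearsay -n → wiluwn.
Attach mood imperative -wo → wiluwnwo.
Attach polarity negative -eth → wiluwnwoeth.
Attach number singular -b (after consonant 'th') → wiluwnwoethb.
Apply vowel deletion: wiluwnwoethb → wiluwnwethb.
Nasal assimilation: no change.

wiluwnwethb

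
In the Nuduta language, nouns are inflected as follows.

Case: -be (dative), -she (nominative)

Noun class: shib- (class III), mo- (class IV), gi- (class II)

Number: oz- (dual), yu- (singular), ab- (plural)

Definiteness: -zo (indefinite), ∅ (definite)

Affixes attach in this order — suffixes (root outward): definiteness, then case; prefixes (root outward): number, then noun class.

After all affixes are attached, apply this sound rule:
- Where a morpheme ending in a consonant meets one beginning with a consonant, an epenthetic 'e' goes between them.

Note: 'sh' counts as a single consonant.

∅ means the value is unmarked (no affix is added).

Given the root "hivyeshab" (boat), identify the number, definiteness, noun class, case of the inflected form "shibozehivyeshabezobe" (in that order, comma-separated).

Segment: shib-oz-hivyeshab-zo-be.
number: oz- → dual.
definiteness: -zo → indefinite.
noun class: shib- → class III.
case: -be → dative.

dual, indefinite, class III, dative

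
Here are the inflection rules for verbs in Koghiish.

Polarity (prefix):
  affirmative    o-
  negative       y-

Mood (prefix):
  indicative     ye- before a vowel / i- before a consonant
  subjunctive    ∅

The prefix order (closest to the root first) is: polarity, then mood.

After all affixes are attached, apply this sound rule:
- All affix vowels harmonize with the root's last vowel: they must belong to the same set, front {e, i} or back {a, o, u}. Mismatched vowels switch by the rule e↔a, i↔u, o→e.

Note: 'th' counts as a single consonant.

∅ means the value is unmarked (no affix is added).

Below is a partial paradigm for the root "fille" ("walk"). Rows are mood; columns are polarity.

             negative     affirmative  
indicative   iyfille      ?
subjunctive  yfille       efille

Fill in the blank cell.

yeefille

Attach polarity affirmative o- → ofille.
Attach mood indicative ye- (before vowel 'o') → yeofille.
Apply vowel harmony: yeofille → yeefille.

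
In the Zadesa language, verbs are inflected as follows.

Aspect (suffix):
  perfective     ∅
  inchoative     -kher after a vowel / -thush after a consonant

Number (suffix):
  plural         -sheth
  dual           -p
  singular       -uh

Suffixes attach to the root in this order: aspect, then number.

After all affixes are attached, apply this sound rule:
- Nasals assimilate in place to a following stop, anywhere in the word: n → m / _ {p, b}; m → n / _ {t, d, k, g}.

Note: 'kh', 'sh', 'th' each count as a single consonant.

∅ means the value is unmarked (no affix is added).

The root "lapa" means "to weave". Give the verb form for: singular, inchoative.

Attach aspect inchoative -kher (after vowel 'a') → lapakher.
Attach number singular -uh → lapakheruh.
Nasal assimilation: no change.

lapakheruh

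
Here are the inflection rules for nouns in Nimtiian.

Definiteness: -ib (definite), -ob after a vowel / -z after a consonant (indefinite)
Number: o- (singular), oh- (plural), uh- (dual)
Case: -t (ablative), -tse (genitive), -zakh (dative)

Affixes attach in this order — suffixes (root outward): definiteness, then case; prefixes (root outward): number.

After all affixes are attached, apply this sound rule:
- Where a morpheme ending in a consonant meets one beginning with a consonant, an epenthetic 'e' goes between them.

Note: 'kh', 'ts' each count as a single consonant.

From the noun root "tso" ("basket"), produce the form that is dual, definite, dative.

uhetsoibezakh

Attach number dual uh- → uhtso.
Attach definiteness definite -ib → uhtsoib.
Attach case dative -zakh → uhtsoibzakh.
Apply epenthesis: uhtsoibzakh → uhetsoibezakh.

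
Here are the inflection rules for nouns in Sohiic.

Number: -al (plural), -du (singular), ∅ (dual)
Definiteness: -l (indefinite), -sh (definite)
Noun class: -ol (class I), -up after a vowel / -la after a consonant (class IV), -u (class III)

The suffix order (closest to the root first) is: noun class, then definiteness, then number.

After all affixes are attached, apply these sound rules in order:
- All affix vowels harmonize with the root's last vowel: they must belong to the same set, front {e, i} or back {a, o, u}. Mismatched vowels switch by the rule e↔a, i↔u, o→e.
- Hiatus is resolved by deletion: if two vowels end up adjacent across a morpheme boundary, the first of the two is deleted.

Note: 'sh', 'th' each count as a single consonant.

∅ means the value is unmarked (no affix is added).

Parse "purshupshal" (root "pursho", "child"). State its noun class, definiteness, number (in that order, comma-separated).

Segment: pursho-up-sh-al.
noun class: -up/la → class IV.
definiteness: -sh → definite.
number: -al → plural.

class IV, definite, plural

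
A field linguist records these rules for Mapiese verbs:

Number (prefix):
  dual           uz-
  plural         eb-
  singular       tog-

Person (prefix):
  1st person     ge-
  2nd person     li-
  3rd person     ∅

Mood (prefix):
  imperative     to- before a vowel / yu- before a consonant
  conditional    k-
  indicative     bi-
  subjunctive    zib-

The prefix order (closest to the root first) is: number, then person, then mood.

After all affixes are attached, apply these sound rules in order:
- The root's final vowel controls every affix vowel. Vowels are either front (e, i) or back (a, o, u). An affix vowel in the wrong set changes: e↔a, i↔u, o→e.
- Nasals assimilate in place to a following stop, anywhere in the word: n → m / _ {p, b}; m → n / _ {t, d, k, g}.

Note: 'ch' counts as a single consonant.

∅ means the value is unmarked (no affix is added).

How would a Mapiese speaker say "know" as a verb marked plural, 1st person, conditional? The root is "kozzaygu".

kgaabkozzaygu

Attach number plural eb- → ebkozzaygu.
Attach person 1st person ge- → geebkozzaygu.
Attach mood conditional k- → kgeebkozzaygu.
Apply vowel harmony: kgeebkozzaygu → kgaabkozzaygu.
Nasal assimilation: no change.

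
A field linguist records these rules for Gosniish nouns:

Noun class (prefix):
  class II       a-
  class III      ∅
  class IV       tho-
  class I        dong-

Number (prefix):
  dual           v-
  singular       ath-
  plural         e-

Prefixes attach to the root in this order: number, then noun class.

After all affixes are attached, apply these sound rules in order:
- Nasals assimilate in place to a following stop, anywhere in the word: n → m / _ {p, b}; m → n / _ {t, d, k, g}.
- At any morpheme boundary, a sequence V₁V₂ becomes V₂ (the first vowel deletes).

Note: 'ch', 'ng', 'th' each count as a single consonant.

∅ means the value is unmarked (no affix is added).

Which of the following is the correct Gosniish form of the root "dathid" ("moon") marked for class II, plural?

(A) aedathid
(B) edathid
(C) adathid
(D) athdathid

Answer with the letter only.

B

Attach number plural e- → edathid.
Attach noun class class II a- → aedathid.
Nasal assimilation: no change.
Apply vowel deletion: aedathid → edathid.
So the correct form is edathid, option (B).
(A) aedathid is wrong: it fails to apply the sound rule(s).
(C) adathid is wrong: it has the affixes in the wrong order.
(D) athdathid is wrong: it uses singular instead of plural for number.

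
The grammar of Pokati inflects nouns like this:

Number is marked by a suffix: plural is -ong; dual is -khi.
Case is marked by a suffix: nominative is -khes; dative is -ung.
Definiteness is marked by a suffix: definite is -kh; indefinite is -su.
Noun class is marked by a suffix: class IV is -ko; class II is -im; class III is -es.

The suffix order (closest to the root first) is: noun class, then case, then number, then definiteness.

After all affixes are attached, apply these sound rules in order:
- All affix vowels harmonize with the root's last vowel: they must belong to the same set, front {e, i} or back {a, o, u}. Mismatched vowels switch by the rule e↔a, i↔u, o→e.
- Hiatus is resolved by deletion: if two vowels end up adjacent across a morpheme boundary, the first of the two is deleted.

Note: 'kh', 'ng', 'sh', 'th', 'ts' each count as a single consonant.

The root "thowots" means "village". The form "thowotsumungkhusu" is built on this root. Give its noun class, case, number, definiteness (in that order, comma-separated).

Segment: thowots-im-ung-khi-su.
noun class: -im → class II.
case: -ung → dative.
number: -khi → dual.
definiteness: -su → indefinite.

class II, dative, dual, indefinite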